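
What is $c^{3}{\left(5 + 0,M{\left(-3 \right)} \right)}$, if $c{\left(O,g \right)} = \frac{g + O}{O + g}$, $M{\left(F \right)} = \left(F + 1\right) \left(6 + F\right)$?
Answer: $1$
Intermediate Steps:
$M{\left(F \right)} = \left(1 + F\right) \left(6 + F\right)$
$c{\left(O,g \right)} = 1$ ($c{\left(O,g \right)} = \frac{O + g}{O + g} = 1$)
$c^{3}{\left(5 + 0,M{\left(-3 \right)} \right)} = 1^{3} = 1$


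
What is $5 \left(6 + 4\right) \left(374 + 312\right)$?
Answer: $34300$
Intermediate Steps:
$5 \left(6 + 4\right) \left(374 + 312\right) = 5 \cdot 10 \cdot 686 = 50 \cdot 686 = 34300$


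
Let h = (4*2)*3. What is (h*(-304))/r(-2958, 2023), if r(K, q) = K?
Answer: 1216/493 ≈ 2.4665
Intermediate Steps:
h = 24 (h = 8*3 = 24)
(h*(-304))/r(-2958, 2023) = (24*(-304))/(-2958) = -7296*(-1/2958) = 1216/493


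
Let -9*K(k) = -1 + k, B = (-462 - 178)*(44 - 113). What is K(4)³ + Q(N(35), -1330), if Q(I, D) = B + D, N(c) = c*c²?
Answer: 1156409/27 ≈ 42830.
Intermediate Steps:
B = 44160 (B = -640*(-69) = 44160)
N(c) = c³
K(k) = ⅑ - k/9 (K(k) = -(-1 + k)/9 = ⅑ - k/9)
Q(I, D) = 44160 + D
K(4)³ + Q(N(35), -1330) = (⅑ - ⅑*4)³ + (44160 - 1330) = (⅑ - 4/9)³ + 42830 = (-⅓)³ + 42830 = -1/27 + 42830 = 1156409/27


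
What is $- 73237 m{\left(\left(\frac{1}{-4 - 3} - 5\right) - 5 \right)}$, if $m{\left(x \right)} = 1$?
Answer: $-73237$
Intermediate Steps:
$- 73237 m{\left(\left(\frac{1}{-4 - 3} - 5\right) - 5 \right)} = \left(-73237\right) 1 = -73237$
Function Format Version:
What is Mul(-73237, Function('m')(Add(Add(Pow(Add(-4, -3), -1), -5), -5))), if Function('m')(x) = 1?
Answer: -73237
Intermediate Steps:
Mul(-73237, Function('m')(Add(Add(Pow(Add(-4, -3), -1), -5), -5))) = Mul(-73237, 1) = -73237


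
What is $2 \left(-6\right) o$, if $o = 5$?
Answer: $-60$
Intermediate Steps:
$2 \left(-6\right) o = 2 \left(-6\right) 5 = \left(-12\right) 5 = -60$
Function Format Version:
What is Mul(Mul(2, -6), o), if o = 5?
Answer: -60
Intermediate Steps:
Mul(Mul(2, -6), o) = Mul(Mul(2, -6), 5) = Mul(-12, 5) = -60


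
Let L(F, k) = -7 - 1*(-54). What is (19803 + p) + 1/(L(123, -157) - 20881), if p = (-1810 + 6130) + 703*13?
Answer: 692980507/20834 ≈ 33262.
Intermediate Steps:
L(F, k) = 47 (L(F, k) = -7 + 54 = 47)
p = 13459 (p = 4320 + 9139 = 13459)
(19803 + p) + 1/(L(123, -157) - 20881) = (19803 + 13459) + 1/(47 - 20881) = 33262 + 1/(-20834) = 33262 - 1/20834 = 692980507/20834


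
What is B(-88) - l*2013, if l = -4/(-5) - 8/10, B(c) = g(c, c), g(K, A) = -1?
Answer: -1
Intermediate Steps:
B(c) = -1
l = 0 (l = -4*(-⅕) - 8*⅒ = ⅘ - ⅘ = 0)
B(-88) - l*2013 = -1 - 0*2013 = -1 - 1*0 = -1 + 0 = -1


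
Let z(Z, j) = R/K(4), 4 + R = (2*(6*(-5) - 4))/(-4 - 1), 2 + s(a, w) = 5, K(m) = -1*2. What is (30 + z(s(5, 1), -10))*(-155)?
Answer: -3906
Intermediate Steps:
K(m) = -2
s(a, w) = 3 (s(a, w) = -2 + 5 = 3)
R = 48/5 (R = -4 + (2*(6*(-5) - 4))/(-4 - 1) = -4 + (2*(-30 - 4))/(-5) = -4 + (2*(-34))*(-⅕) = -4 - 68*(-⅕) = -4 + 68/5 = 48/5 ≈ 9.6000)
z(Z, j) = -24/5 (z(Z, j) = (48/5)/(-2) = (48/5)*(-½) = -24/5)
(30 + z(s(5, 1), -10))*(-155) = (30 - 24/5)*(-155) = (126/5)*(-155) = -3906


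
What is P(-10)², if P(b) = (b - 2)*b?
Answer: 14400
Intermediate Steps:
P(b) = b*(-2 + b) (P(b) = (-2 + b)*b = b*(-2 + b))
P(-10)² = (-10*(-2 - 10))² = (-10*(-12))² = 120² = 14400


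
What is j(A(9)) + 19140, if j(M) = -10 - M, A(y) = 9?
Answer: 19121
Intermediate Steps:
j(A(9)) + 19140 = (-10 - 1*9) + 19140 = (-10 - 9) + 19140 = -19 + 19140 = 19121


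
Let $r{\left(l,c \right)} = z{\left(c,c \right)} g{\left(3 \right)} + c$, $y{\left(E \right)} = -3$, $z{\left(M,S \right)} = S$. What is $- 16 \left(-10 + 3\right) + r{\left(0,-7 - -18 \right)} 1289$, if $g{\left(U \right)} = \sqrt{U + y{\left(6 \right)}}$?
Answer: $14291$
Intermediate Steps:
$g{\left(U \right)} = \sqrt{-3 + U}$ ($g{\left(U \right)} = \sqrt{U - 3} = \sqrt{-3 + U}$)
$r{\left(l,c \right)} = c$ ($r{\left(l,c \right)} = c \sqrt{-3 + 3} + c = c \sqrt{0} + c = c 0 + c = 0 + c = c$)
$- 16 \left(-10 + 3\right) + r{\left(0,-7 - -18 \right)} 1289 = - 16 \left(-10 + 3\right) + \left(-7 - -18\right) 1289 = \left(-16\right) \left(-7\right) + \left(-7 + 18\right) 1289 = 112 + 11 \cdot 1289 = 112 + 14179 = 14291$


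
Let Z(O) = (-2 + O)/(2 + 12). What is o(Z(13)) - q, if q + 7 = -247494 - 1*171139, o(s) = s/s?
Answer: 418641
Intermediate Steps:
Z(O) = -⅐ + O/14 (Z(O) = (-2 + O)/14 = (-2 + O)*(1/14) = -⅐ + O/14)
o(s) = 1
q = -418640 (q = -7 + (-247494 - 1*171139) = -7 + (-247494 - 171139) = -7 - 418633 = -418640)
o(Z(13)) - q = 1 - 1*(-418640) = 1 + 418640 = 418641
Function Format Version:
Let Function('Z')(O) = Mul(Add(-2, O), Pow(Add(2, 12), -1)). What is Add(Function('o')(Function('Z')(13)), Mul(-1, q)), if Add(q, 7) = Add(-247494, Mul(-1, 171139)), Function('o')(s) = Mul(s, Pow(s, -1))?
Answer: 418641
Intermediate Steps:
Function('Z')(O) = Add(Rational(-1, 7), Mul(Rational(1, 14), O)) (Function('Z')(O) = Mul(Add(-2, O), Pow(14, -1)) = Mul(Add(-2, O), Rational(1, 14)) = Add(Rational(-1, 7), Mul(Rational(1, 14), O)))
Function('o')(s) = 1
q = -418640 (q = Add(-7, Add(-247494, Mul(-1, 171139))) = Add(-7, Add(-247494, -171139)) = Add(-7, -418633) = -418640)
Add(Function('o')(Function('Z')(13)), Mul(-1, q)) = Add(1, Mul(-1, -418640)) = Add(1, 418640) = 418641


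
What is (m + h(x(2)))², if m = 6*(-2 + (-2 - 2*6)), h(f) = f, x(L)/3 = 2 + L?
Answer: 7056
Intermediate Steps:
x(L) = 6 + 3*L (x(L) = 3*(2 + L) = 6 + 3*L)
m = -96 (m = 6*(-2 + (-2 - 12)) = 6*(-2 - 14) = 6*(-16) = -96)
(m + h(x(2)))² = (-96 + (6 + 3*2))² = (-96 + (6 + 6))² = (-96 + 12)² = (-84)² = 7056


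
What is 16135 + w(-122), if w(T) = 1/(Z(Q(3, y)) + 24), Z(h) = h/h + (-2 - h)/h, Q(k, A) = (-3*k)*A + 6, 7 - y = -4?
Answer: 36045683/2234 ≈ 16135.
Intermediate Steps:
y = 11 (y = 7 - 1*(-4) = 7 + 4 = 11)
Q(k, A) = 6 - 3*A*k (Q(k, A) = -3*A*k + 6 = 6 - 3*A*k)
Z(h) = 1 + (-2 - h)/h
w(T) = 93/2234 (w(T) = 1/(-2/(6 - 3*11*3) + 24) = 1/(-2/(6 - 99) + 24) = 1/(-2/(-93) + 24) = 1/(-2*(-1/93) + 24) = 1/(2/93 + 24) = 1/(2234/93) = 93/2234)
16135 + w(-122) = 16135 + 93/2234 = 36045683/2234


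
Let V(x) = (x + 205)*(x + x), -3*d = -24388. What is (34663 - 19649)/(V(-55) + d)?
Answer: -22521/12556 ≈ -1.7936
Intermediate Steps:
d = 24388/3 (d = -⅓*(-24388) = 24388/3 ≈ 8129.3)
V(x) = 2*x*(205 + x) (V(x) = (205 + x)*(2*x) = 2*x*(205 + x))
(34663 - 19649)/(V(-55) + d) = (34663 - 19649)/(2*(-55)*(205 - 55) + 24388/3) = 15014/(2*(-55)*150 + 24388/3) = 15014/(-16500 + 24388/3) = 15014/(-25112/3) = 15014*(-3/25112) = -22521/12556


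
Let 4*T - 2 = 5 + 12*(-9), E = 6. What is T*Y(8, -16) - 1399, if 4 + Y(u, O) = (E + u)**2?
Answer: -6247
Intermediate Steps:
Y(u, O) = -4 + (6 + u)**2
T = -101/4 (T = 1/2 + (5 + 12*(-9))/4 = 1/2 + (5 - 108)/4 = 1/2 + (1/4)*(-103) = 1/2 - 103/4 = -101/4 ≈ -25.250)
T*Y(8, -16) - 1399 = -101*(-4 + (6 + 8)**2)/4 - 1399 = -101*(-4 + 14**2)/4 - 1399 = -101*(-4 + 196)/4 - 1399 = -101/4*192 - 1399 = -4848 - 1399 = -6247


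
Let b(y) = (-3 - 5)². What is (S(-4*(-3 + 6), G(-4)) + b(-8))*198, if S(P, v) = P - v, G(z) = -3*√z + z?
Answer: 11088 + 1188*I ≈ 11088.0 + 1188.0*I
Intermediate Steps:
G(z) = z - 3*√z
b(y) = 64 (b(y) = (-8)² = 64)
(S(-4*(-3 + 6), G(-4)) + b(-8))*198 = ((-4*(-3 + 6) - (-4 - 6*I)) + 64)*198 = ((-4*3 - (-4 - 6*I)) + 64)*198 = ((-12 - (-4 - 6*I)) + 64)*198 = ((-12 + (4 + 6*I)) + 64)*198 = ((-8 + 6*I) + 64)*198 = (56 + 6*I)*198 = 11088 + 1188*I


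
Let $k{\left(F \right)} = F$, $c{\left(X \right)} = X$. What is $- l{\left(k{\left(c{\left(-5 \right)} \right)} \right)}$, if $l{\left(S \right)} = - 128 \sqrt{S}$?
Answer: $128 i \sqrt{5} \approx 286.22 i$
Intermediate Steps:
$- l{\left(k{\left(c{\left(-5 \right)} \right)} \right)} = - \left(-128\right) \sqrt{-5} = - \left(-128\right) i \sqrt{5} = 128 i \sqrt{5}$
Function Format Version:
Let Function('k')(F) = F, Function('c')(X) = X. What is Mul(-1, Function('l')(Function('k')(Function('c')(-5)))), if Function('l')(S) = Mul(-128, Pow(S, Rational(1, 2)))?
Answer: Mul(128, I, Pow(5, Rational(1, 2))) ≈ Mul(286.22, I)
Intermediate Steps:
Mul(-1, Function('l')(Function('k')(Function('c')(-5)))) = Mul(-1, Mul(-128, Pow(-5, Rational(1, 2)))) = Mul(-1, Mul(-128, Mul(I, Pow(5, Rational(1, 2))))) = Mul(-1, Mul(-128, I, Pow(5, Rational(1, 2)))) = Mul(128, I, Pow(5, Rational(1, 2)))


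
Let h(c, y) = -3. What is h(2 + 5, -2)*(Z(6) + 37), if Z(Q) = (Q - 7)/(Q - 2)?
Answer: -441/4 ≈ -110.25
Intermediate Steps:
Z(Q) = (-7 + Q)/(-2 + Q)
h(2 + 5, -2)*(Z(6) + 37) = -3*((-7 + 6)/(-2 + 6) + 37) = -3*(-1/4 + 37) = -3*((¼)*(-1) + 37) = -3*(-¼ + 37) = -3*147/4 = -441/4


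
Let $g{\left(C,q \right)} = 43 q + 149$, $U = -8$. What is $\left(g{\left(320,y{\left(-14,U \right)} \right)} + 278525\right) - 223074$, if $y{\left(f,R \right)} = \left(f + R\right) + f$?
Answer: $54052$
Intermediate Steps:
$y{\left(f,R \right)} = R + 2 f$ ($y{\left(f,R \right)} = \left(R + f\right) + f = R + 2 f$)
$g{\left(C,q \right)} = 149 + 43 q$
$\left(g{\left(320,y{\left(-14,U \right)} \right)} + 278525\right) - 223074 = \left(\left(149 + 43 \left(-8 + 2 \left(-14\right)\right)\right) + 278525\right) - 223074 = \left(\left(149 + 43 \left(-8 - 28\right)\right) + 278525\right) - 223074 = \left(\left(149 + 43 \left(-36\right)\right) + 278525\right) - 223074 = \left(\left(149 - 1548\right) + 278525\right) - 223074 = \left(-1399 + 278525\right) - 223074 = 277126 - 223074 = 54052$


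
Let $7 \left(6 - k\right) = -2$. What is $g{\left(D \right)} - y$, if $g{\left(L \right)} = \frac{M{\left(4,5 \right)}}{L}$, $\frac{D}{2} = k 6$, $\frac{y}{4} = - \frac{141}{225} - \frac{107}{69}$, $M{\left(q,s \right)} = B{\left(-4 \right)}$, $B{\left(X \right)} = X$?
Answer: $\frac{657031}{75900} \approx 8.6565$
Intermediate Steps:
$M{\left(q,s \right)} = -4$
$k = \frac{44}{7}$ ($k = 6 - - \frac{2}{7} = 6 + \frac{2}{7} = \frac{44}{7} \approx 6.2857$)
$y = - \frac{5008}{575}$ ($y = 4 \left(- \frac{141}{225} - \frac{107}{69}\right) = 4 \left(\left(-141\right) \frac{1}{225} - \frac{107}{69}\right) = 4 \left(- \frac{47}{75} - \frac{107}{69}\right) = 4 \left(- \frac{1252}{575}\right) = - \frac{5008}{575} \approx -8.7096$)
$D = \frac{528}{7}$ ($D = 2 \cdot \frac{44}{7} \cdot 6 = 2 \cdot \frac{264}{7} = \frac{528}{7} \approx 75.429$)
$g{\left(L \right)} = - \frac{4}{L}$
$g{\left(D \right)} - y = - \frac{4}{\frac{528}{7}} - - \frac{5008}{575} = \left(-4\right) \frac{7}{528} + \frac{5008}{575} = - \frac{7}{132} + \frac{5008}{575} = \frac{657031}{75900}$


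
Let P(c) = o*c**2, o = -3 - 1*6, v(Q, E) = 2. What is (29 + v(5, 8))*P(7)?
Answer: -13671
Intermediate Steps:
o = -9 (o = -3 - 6 = -9)
P(c) = -9*c**2
(29 + v(5, 8))*P(7) = (29 + 2)*(-9*7**2) = 31*(-9*49) = 31*(-441) = -13671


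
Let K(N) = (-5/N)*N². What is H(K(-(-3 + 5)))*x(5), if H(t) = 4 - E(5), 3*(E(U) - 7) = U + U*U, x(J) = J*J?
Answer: -325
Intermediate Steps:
x(J) = J²
E(U) = 7 + U/3 + U²/3 (E(U) = 7 + (U + U*U)/3 = 7 + (U + U²)/3 = 7 + (U/3 + U²/3) = 7 + U/3 + U²/3)
K(N) = -5*N
H(t) = -13 (H(t) = 4 - (7 + (⅓)*5 + (⅓)*5²) = 4 - (7 + 5/3 + (⅓)*25) = 4 - (7 + 5/3 + 25/3) = 4 - 1*17 = 4 - 17 = -13)
H(K(-(-3 + 5)))*x(5) = -13*5² = -13*25 = -325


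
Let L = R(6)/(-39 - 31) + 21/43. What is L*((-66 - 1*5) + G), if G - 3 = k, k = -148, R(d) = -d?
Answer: -186624/1505 ≈ -124.00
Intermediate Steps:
L = 864/1505 (L = (-1*6)/(-39 - 31) + 21/43 = -6/(-70) + 21*(1/43) = -6*(-1/70) + 21/43 = 3/35 + 21/43 = 864/1505 ≈ 0.57409)
G = -145 (G = 3 - 148 = -145)
L*((-66 - 1*5) + G) = 864*((-66 - 1*5) - 145)/1505 = 864*((-66 - 5) - 145)/1505 = 864*(-71 - 145)/1505 = (864/1505)*(-216) = -186624/1505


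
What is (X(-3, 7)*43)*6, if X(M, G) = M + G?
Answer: 1032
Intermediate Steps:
X(M, G) = G + M
(X(-3, 7)*43)*6 = ((7 - 3)*43)*6 = (4*43)*6 = 172*6 = 1032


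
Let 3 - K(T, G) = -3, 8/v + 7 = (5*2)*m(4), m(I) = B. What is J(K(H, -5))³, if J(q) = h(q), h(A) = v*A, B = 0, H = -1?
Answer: -110592/343 ≈ -322.43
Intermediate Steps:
m(I) = 0
v = -8/7 (v = 8/(-7 + (5*2)*0) = 8/(-7 + 10*0) = 8/(-7 + 0) = 8/(-7) = 8*(-⅐) = -8/7 ≈ -1.1429)
K(T, G) = 6 (K(T, G) = 3 - 1*(-3) = 3 + 3 = 6)
h(A) = -8*A/7
J(q) = -8*q/7
J(K(H, -5))³ = (-8/7*6)³ = (-48/7)³ = -110592/343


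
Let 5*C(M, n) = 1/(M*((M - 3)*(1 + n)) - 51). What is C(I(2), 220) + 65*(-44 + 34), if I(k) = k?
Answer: -1602251/2465 ≈ -650.00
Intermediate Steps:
C(M, n) = 1/(5*(-51 + M*(1 + n)*(-3 + M))) (C(M, n) = 1/(5*(M*((M - 3)*(1 + n)) - 51)) = 1/(5*(M*((-3 + M)*(1 + n)) - 51)) = 1/(5*(M*((1 + n)*(-3 + M)) - 51)) = 1/(5*(M*(1 + n)*(-3 + M) - 51)) = 1/(5*(-51 + M*(1 + n)*(-3 + M))))
C(I(2), 220) + 65*(-44 + 34) = 1/(5*(-51 + 2² - 3*2 + 220*2² - 3*2*220)) + 65*(-44 + 34) = 1/(5*(-51 + 4 - 6 + 220*4 - 1320)) + 65*(-10) = 1/(5*(-51 + 4 - 6 + 880 - 1320)) - 650 = (⅕)/(-493) - 650 = (⅕)*(-1/493) - 650 = -1/2465 - 650 = -1602251/2465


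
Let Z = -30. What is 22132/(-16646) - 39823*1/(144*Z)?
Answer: 283641709/35955360 ≈ 7.8887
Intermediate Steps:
22132/(-16646) - 39823*1/(144*Z) = 22132/(-16646) - 39823/(144*(-30)) = 22132*(-1/16646) - 39823/(-4320) = -11066/8323 - 39823*(-1/4320) = -11066/8323 + 39823/4320 = 283641709/35955360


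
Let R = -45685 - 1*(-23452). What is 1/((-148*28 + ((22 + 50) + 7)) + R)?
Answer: -1/26298 ≈ -3.8026e-5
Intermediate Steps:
R = -22233 (R = -45685 + 23452 = -22233)
1/((-148*28 + ((22 + 50) + 7)) + R) = 1/((-148*28 + ((22 + 50) + 7)) - 22233) = 1/((-4144 + (72 + 7)) - 22233) = 1/((-4144 + 79) - 22233) = 1/(-4065 - 22233) = 1/(-26298) = -1/26298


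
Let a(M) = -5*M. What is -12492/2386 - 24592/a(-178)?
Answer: -17448598/530885 ≈ -32.867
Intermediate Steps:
-12492/2386 - 24592/a(-178) = -12492/2386 - 24592/((-5*(-178))) = -12492*1/2386 - 24592/890 = -6246/1193 - 24592*1/890 = -6246/1193 - 12296/445 = -17448598/530885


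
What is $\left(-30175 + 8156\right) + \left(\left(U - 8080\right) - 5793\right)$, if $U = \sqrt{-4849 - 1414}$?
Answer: $-35892 + i \sqrt{6263} \approx -35892.0 + 79.139 i$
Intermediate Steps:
$U = i \sqrt{6263}$ ($U = \sqrt{-6263} = i \sqrt{6263} \approx 79.139 i$)
$\left(-30175 + 8156\right) + \left(\left(U - 8080\right) - 5793\right) = \left(-30175 + 8156\right) - \left(13873 - i \sqrt{6263}\right) = -22019 - \left(13873 - i \sqrt{6263}\right) = -35892 + i \sqrt{6263}$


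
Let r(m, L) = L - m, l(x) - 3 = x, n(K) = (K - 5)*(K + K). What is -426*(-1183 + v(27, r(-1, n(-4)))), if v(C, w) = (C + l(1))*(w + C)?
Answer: -816642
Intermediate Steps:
n(K) = 2*K*(-5 + K) (n(K) = (-5 + K)*(2*K) = 2*K*(-5 + K))
l(x) = 3 + x
v(C, w) = (4 + C)*(C + w) (v(C, w) = (C + (3 + 1))*(w + C) = (C + 4)*(C + w) = (4 + C)*(C + w))
-426*(-1183 + v(27, r(-1, n(-4)))) = -426*(-1183 + (27² + 4*27 + 4*(2*(-4)*(-5 - 4) - 1*(-1)) + 27*(2*(-4)*(-5 - 4) - 1*(-1)))) = -426*(-1183 + (729 + 108 + 4*(2*(-4)*(-9) + 1) + 27*(2*(-4)*(-9) + 1))) = -426*(-1183 + (729 + 108 + 4*(72 + 1) + 27*(72 + 1))) = -426*(-1183 + (729 + 108 + 4*73 + 27*73)) = -426*(-1183 + (729 + 108 + 292 + 1971)) = -426*(-1183 + 3100) = -426*1917 = -816642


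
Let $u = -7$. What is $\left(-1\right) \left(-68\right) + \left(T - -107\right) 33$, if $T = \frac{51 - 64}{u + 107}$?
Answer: $\frac{359471}{100} \approx 3594.7$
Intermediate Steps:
$T = - \frac{13}{100}$ ($T = \frac{51 - 64}{-7 + 107} = - \frac{13}{100} \approx -0.13$)
$\left(-1\right) \left(-68\right) + \left(T - -107\right) 33 = \left(-1\right) \left(-68\right) + \left(- \frac{13}{100} - -107\right) 33 = 68 + \left(- \frac{13}{100} + 107\right) 33 = 68 + \frac{10687}{100} \cdot 33 = 68 + \frac{352671}{100} = \frac{359471}{100}$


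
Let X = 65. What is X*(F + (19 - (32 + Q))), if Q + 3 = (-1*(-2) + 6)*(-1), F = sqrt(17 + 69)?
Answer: -130 + 65*sqrt(86) ≈ 472.79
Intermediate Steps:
F = sqrt(86) ≈ 9.2736
Q = -11 (Q = -3 + (-1*(-2) + 6)*(-1) = -3 + (2 + 6)*(-1) = -3 + 8*(-1) = -3 - 8 = -11)
X*(F + (19 - (32 + Q))) = 65*(sqrt(86) + (19 - (32 - 11))) = 65*(sqrt(86) + (19 - 1*21)) = 65*(sqrt(86) + (19 - 21)) = 65*(sqrt(86) - 2) = 65*(-2 + sqrt(86)) = -130 + 65*sqrt(86)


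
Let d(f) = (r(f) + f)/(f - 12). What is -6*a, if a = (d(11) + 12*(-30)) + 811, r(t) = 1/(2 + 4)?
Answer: -2639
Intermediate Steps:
r(t) = ⅙ (r(t) = 1/6 = ⅙)
d(f) = (⅙ + f)/(-12 + f) (d(f) = (⅙ + f)/(f - 12) = (⅙ + f)/(-12 + f))
a = 2639/6 (a = ((⅙ + 11)/(-12 + 11) + 12*(-30)) + 811 = ((67/6)/(-1) - 360) + 811 = (-1*67/6 - 360) + 811 = (-67/6 - 360) + 811 = -2227/6 + 811 = 2639/6 ≈ 439.83)
-6*a = -6*2639/6 = -2639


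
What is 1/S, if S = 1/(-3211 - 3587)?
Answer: -6798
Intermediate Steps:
S = -1/6798 (S = 1/(-6798) = -1/6798 ≈ -0.00014710)
1/S = 1/(-1/6798) = -6798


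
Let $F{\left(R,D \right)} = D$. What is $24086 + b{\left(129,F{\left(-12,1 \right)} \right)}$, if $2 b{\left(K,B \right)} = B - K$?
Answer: $24022$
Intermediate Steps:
$b{\left(K,B \right)} = \frac{B}{2} - \frac{K}{2}$ ($b{\left(K,B \right)} = \frac{B - K}{2} = \frac{B}{2} - \frac{K}{2}$)
$24086 + b{\left(129,F{\left(-12,1 \right)} \right)} = 24086 + \left(\frac{1}{2} \cdot 1 - \frac{129}{2}\right) = 24086 + \left(\frac{1}{2} - \frac{129}{2}\right) = 24086 - 64 = 24022$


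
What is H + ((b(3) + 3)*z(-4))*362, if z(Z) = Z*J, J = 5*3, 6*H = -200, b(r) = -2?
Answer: -65260/3 ≈ -21753.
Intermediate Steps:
H = -100/3 (H = (⅙)*(-200) = -100/3 ≈ -33.333)
J = 15
z(Z) = 15*Z (z(Z) = Z*15 = 15*Z)
H + ((b(3) + 3)*z(-4))*362 = -100/3 + ((-2 + 3)*(15*(-4)))*362 = -100/3 + (1*(-60))*362 = -100/3 - 60*362 = -100/3 - 21720 = -65260/3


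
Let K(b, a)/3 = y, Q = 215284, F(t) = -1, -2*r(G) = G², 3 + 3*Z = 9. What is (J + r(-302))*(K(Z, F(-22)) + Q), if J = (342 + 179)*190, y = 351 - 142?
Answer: 11527056468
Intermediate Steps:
Z = 2 (Z = -1 + (⅓)*9 = -1 + 3 = 2)
r(G) = -G²/2
y = 209
K(b, a) = 627 (K(b, a) = 3*209 = 627)
J = 98990 (J = 521*190 = 98990)
(J + r(-302))*(K(Z, F(-22)) + Q) = (98990 - ½*(-302)²)*(627 + 215284) = (98990 - ½*91204)*215911 = (98990 - 45602)*215911 = 53388*215911 = 11527056468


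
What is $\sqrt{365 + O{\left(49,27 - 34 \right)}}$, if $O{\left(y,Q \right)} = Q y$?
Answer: $\sqrt{22} \approx 4.6904$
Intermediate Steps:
$\sqrt{365 + O{\left(49,27 - 34 \right)}} = \sqrt{365 + \left(27 - 34\right) 49} = \sqrt{365 - 343} = \sqrt{22}$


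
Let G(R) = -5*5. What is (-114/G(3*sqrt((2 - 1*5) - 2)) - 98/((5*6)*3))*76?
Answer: 59356/225 ≈ 263.80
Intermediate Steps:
G(R) = -25
(-114/G(3*sqrt((2 - 1*5) - 2)) - 98/((5*6)*3))*76 = (-114/(-25) - 98/((5*6)*3))*76 = (-114*(-1/25) - 98/(30*3))*76 = (114/25 - 98/90)*76 = (114/25 - 98*1/90)*76 = (114/25 - 49/45)*76 = (781/225)*76 = 59356/225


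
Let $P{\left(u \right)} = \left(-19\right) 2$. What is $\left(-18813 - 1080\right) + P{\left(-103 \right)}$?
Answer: $-19931$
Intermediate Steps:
$P{\left(u \right)} = -38$
$\left(-18813 - 1080\right) + P{\left(-103 \right)} = \left(-18813 - 1080\right) - 38 = -19893 - 38 = -19931$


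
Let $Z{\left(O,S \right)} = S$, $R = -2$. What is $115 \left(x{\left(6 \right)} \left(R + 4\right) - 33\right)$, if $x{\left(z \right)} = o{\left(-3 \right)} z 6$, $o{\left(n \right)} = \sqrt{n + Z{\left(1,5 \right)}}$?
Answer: $-3795 + 8280 \sqrt{2} \approx 7914.7$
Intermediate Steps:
$o{\left(n \right)} = \sqrt{5 + n}$ ($o{\left(n \right)} = \sqrt{n + 5} = \sqrt{5 + n}$)
$x{\left(z \right)} = 6 z \sqrt{2}$ ($x{\left(z \right)} = \sqrt{5 - 3} z 6 = \sqrt{2} z 6 = z \sqrt{2} \cdot 6 = 6 z \sqrt{2}$)
$115 \left(x{\left(6 \right)} \left(R + 4\right) - 33\right) = 115 \left(6 \cdot 6 \sqrt{2} \left(-2 + 4\right) - 33\right) = 115 \left(36 \sqrt{2} \cdot 2 - 33\right) = 115 \left(72 \sqrt{2} - 33\right) = 115 \left(-33 + 72 \sqrt{2}\right) = -3795 + 8280 \sqrt{2}$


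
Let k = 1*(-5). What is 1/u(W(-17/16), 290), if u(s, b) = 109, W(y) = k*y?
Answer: 1/109 ≈ 0.0091743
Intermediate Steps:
k = -5
W(y) = -5*y
1/u(W(-17/16), 290) = 1/109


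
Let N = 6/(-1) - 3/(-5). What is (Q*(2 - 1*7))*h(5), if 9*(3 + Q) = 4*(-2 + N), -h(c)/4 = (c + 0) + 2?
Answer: -7924/9 ≈ -880.44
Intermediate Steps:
N = -27/5 (N = 6*(-1) - 3*(-⅕) = -6 + ⅗ = -27/5 ≈ -5.4000)
h(c) = -8 - 4*c (h(c) = -4*((c + 0) + 2) = -4*(c + 2) = -4*(2 + c) = -8 - 4*c)
Q = -283/45 (Q = -3 + (4*(-2 - 27/5))/9 = -3 + (4*(-37/5))/9 = -3 + (⅑)*(-148/5) = -3 - 148/45 = -283/45 ≈ -6.2889)
(Q*(2 - 1*7))*h(5) = (-283*(2 - 1*7)/45)*(-8 - 4*5) = (-283*(2 - 7)/45)*(-8 - 20) = -283/45*(-5)*(-28) = (283/9)*(-28) = -7924/9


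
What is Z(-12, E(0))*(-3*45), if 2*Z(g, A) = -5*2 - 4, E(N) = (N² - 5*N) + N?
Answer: 945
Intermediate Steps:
E(N) = N² - 4*N
Z(g, A) = -7 (Z(g, A) = (-5*2 - 4)/2 = (-10 - 4)/2 = (½)*(-14) = -7)
Z(-12, E(0))*(-3*45) = -(-21)*45 = -7*(-135) = 945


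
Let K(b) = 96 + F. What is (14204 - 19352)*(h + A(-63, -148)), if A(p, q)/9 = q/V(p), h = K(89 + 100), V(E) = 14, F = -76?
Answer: 2707848/7 ≈ 3.8684e+5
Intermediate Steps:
K(b) = 20 (K(b) = 96 - 76 = 20)
h = 20
A(p, q) = 9*q/14 (A(p, q) = 9*(q/14) = 9*q/14)
(14204 - 19352)*(h + A(-63, -148)) = (14204 - 19352)*(20 + (9/14)*(-148)) = -5148*(20 - 666/7) = -5148*(-526/7) = 2707848/7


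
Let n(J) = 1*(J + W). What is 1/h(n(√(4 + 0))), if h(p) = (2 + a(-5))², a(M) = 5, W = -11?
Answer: 1/49 ≈ 0.020408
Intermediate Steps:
n(J) = -11 + J (n(J) = 1*(J - 11) = 1*(-11 + J) = -11 + J)
h(p) = 49 (h(p) = (2 + 5)² = 7² = 49)
1/h(n(√(4 + 0))) = 1/49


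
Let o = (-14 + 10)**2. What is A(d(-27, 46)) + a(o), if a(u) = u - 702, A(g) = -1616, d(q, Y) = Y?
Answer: -2302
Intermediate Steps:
o = 16 (o = (-4)**2 = 16)
a(u) = -702 + u
A(d(-27, 46)) + a(o) = -1616 + (-702 + 16) = -1616 - 686 = -2302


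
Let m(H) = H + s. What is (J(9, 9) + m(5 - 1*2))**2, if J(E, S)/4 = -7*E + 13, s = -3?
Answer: 40000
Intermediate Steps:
J(E, S) = 52 - 28*E (J(E, S) = 4*(-7*E + 13) = 4*(13 - 7*E) = 52 - 28*E)
m(H) = -3 + H (m(H) = H - 3 = -3 + H)
(J(9, 9) + m(5 - 1*2))**2 = ((52 - 28*9) + (-3 + (5 - 1*2)))**2 = ((52 - 252) + (-3 + (5 - 2)))**2 = (-200 + (-3 + 3))**2 = (-200 + 0)**2 = (-200)**2 = 40000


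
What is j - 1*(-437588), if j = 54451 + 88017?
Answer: 580056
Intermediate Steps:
j = 142468
j - 1*(-437588) = 142468 - 1*(-437588) = 142468 + 437588 = 580056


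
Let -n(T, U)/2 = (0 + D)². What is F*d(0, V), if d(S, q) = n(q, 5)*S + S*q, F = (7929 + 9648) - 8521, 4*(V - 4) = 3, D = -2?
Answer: 0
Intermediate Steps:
V = 19/4 (V = 4 + (¼)*3 = 4 + ¾ = 19/4 ≈ 4.7500)
n(T, U) = -8 (n(T, U) = -2*(0 - 2)² = -2*(-2)² = -2*4 = -8)
F = 9056 (F = 17577 - 8521 = 9056)
d(S, q) = -8*S + S*q
F*d(0, V) = 9056*(0*(-8 + 19/4)) = 9056*(0*(-13/4)) = 9056*0 = 0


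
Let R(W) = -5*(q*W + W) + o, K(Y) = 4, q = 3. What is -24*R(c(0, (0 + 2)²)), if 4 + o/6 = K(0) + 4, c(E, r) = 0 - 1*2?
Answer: -1536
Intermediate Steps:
c(E, r) = -2 (c(E, r) = 0 - 2 = -2)
o = 24 (o = -24 + 6*(4 + 4) = -24 + 6*8 = -24 + 48 = 24)
R(W) = 24 - 20*W (R(W) = -5*(3*W + W) + 24 = -20*W + 24 = 24 - 20*W)
-24*R(c(0, (0 + 2)²)) = -24*(24 - 20*(-2)) = -24*(24 + 40) = -24*64 = -1536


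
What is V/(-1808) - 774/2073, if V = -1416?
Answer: 63999/156166 ≈ 0.40981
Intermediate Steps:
V/(-1808) - 774/2073 = -1416/(-1808) - 774/2073 = -1416*(-1/1808) - 774*1/2073 = 177/226 - 258/691 = 63999/156166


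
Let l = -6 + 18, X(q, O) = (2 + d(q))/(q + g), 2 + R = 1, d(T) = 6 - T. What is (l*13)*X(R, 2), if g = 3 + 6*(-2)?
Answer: -702/5 ≈ -140.40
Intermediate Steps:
g = -9 (g = 3 - 12 = -9)
R = -1 (R = -2 + 1 = -1)
X(q, O) = (8 - q)/(-9 + q) (X(q, O) = (2 + (6 - q))/(q - 9) = (8 - q)/(-9 + q))
l = 12
(l*13)*X(R, 2) = (12*13)*((8 - 1*(-1))/(-9 - 1)) = 156*((8 + 1)/(-10)) = 156*(-⅒*9) = 156*(-9/10) = -702/5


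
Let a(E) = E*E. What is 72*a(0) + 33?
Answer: 33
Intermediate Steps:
a(E) = E²
72*a(0) + 33 = 72*0² + 33 = 72*0 + 33 = 0 + 33 = 33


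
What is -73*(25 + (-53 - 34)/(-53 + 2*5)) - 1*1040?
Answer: -129546/43 ≈ -3012.7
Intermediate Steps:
-73*(25 + (-53 - 34)/(-53 + 2*5)) - 1*1040 = -73*(25 - 87/(-53 + 10)) - 1040 = -73*(25 - 87/(-43)) - 1040 = -73*(25 - 87*(-1/43)) - 1040 = -73*(25 + 87/43) - 1040 = -73*1162/43 - 1040 = -84826/43 - 1040 = -129546/43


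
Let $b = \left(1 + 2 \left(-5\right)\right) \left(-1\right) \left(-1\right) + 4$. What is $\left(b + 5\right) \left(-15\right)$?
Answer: $0$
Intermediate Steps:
$b = -5$ ($b = \left(1 - 10\right) \left(-1\right) \left(-1\right) + 4 = \left(-9\right) \left(-1\right) \left(-1\right) + 4 = 9 \left(-1\right) + 4 = -9 + 4 = -5$)
$\left(b + 5\right) \left(-15\right) = \left(-5 + 5\right) \left(-15\right) = 0 \left(-15\right) = 0$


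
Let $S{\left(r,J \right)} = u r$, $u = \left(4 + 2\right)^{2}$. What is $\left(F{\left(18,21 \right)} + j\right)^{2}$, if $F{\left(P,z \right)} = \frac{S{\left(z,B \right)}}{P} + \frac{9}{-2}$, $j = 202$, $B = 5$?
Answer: $\frac{229441}{4} \approx 57360.0$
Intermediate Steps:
$u = 36$ ($u = 6^{2} = 36$)
$S{\left(r,J \right)} = 36 r$
$F{\left(P,z \right)} = - \frac{9}{2} + \frac{36 z}{P}$ ($F{\left(P,z \right)} = \frac{36 z}{P} + \frac{9}{-2} = \frac{36 z}{P} + 9 \left(- \frac{1}{2}\right) = \frac{36 z}{P} - \frac{9}{2} = - \frac{9}{2} + \frac{36 z}{P}$)
$\left(F{\left(18,21 \right)} + j\right)^{2} = \left(\left(- \frac{9}{2} + 36 \cdot 21 \cdot \frac{1}{18}\right) + 202\right)^{2} = \left(\left(- \frac{9}{2} + 42\right) + 202\right)^{2} = \left(\frac{75}{2} + 202\right)^{2} = \left(\frac{479}{2}\right)^{2} = \frac{229441}{4}$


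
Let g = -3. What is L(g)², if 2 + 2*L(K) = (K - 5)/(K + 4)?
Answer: 25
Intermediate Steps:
L(K) = -1 + (-5 + K)/(2*(4 + K)) (L(K) = -1 + ((K - 5)/(K + 4))/2 = -1 + ((-5 + K)/(4 + K))/2 = -1 + (-5 + K)/(2*(4 + K)))
L(g)² = ((-13 - 1*(-3))/(2*(4 - 3)))² = ((½)*(-13 + 3)/1)² = ((½)*1*(-10))² = (-5)² = 25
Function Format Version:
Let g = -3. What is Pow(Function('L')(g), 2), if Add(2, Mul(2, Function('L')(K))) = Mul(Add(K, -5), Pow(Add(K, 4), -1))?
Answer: 25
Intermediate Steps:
Function('L')(K) = Add(-1, Mul(Rational(1, 2), Pow(Add(4, K), -1), Add(-5, K))) (Function('L')(K) = Add(-1, Mul(Rational(1, 2), Mul(Add(K, -5), Pow(Add(K, 4), -1)))) = Add(-1, Mul(Rational(1, 2), Mul(Add(-5, K), Pow(Add(4, K), -1)))) = Add(-1, Mul(Rational(1, 2), Mul(Pow(Add(4, K), -1), Add(-5, K)))) = Add(-1, Mul(Rational(1, 2), Pow(Add(4, K), -1), Add(-5, K))))
Pow(Function('L')(g), 2) = Pow(Mul(Rational(1, 2), Pow(Add(4, -3), -1), Add(-13, Mul(-1, -3))), 2) = Pow(Mul(Rational(1, 2), Pow(1, -1), Add(-13, 3)), 2) = Pow(Mul(Rational(1, 2), 1, -10), 2) = Pow(-5, 2) = 25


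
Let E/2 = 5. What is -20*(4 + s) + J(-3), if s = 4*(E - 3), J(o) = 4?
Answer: -636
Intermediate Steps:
E = 10 (E = 2*5 = 10)
s = 28 (s = 4*(10 - 3) = 4*7 = 28)
-20*(4 + s) + J(-3) = -20*(4 + 28) + 4 = -20*32 + 4 = -640 + 4 = -636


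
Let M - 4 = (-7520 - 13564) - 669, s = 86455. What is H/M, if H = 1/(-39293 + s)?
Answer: -1/1025726338 ≈ -9.7492e-10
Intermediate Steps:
M = -21749 (M = 4 + ((-7520 - 13564) - 669) = 4 + (-21084 - 669) = 4 - 21753 = -21749)
H = 1/47162 (H = 1/(-39293 + 86455) = 1/47162 ≈ 2.1204e-5)
H/M = (1/47162)/(-21749) = (1/47162)*(-1/21749) = -1/1025726338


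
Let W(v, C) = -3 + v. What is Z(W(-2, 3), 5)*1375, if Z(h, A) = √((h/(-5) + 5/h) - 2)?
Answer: 1375*I*√2 ≈ 1944.5*I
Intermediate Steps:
Z(h, A) = √(-2 + 5/h - h/5) (Z(h, A) = √((h*(-⅕) + 5/h) - 2) = √((-h/5 + 5/h) - 2) = √((5/h - h/5) - 2) = √(-2 + 5/h - h/5))
Z(W(-2, 3), 5)*1375 = (√(-50 - 5*(-3 - 2) + 125/(-3 - 2))/5)*1375 = (√(-50 - 5*(-5) + 125/(-5))/5)*1375 = (√(-50 + 25 + 125*(-⅕))/5)*1375 = (√(-50 + 25 - 25)/5)*1375 = (√(-50)/5)*1375 = ((5*I*√2)/5)*1375 = (I*√2)*1375 = 1375*I*√2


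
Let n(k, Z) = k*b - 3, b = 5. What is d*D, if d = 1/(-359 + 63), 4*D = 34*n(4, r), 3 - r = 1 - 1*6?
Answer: -289/592 ≈ -0.48818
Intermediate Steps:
r = 8 (r = 3 - (1 - 1*6) = 3 - (1 - 6) = 3 - 1*(-5) = 3 + 5 = 8)
n(k, Z) = -3 + 5*k (n(k, Z) = k*5 - 3 = 5*k - 3 = -3 + 5*k)
D = 289/2 (D = (34*(-3 + 5*4))/4 = (34*(-3 + 20))/4 = (34*17)/4 = (1/4)*578 = 289/2 ≈ 144.50)
d = -1/296 (d = 1/(-296) = -1/296 ≈ -0.0033784)
d*D = -1/296*289/2 = -289/592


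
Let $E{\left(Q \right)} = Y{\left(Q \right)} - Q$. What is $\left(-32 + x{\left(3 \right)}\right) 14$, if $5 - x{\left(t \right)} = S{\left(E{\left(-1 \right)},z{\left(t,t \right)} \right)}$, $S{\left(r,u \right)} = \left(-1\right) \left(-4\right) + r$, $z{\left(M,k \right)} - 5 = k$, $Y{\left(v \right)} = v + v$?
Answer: $-420$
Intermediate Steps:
$Y{\left(v \right)} = 2 v$
$z{\left(M,k \right)} = 5 + k$
$E{\left(Q \right)} = Q$ ($E{\left(Q \right)} = 2 Q - Q = Q$)
$S{\left(r,u \right)} = 4 + r$
$x{\left(t \right)} = 2$ ($x{\left(t \right)} = 5 - \left(4 - 1\right) = 5 - 3 = 2$)
$\left(-32 + x{\left(3 \right)}\right) 14 = \left(-32 + 2\right) 14 = \left(-30\right) 14 = -420$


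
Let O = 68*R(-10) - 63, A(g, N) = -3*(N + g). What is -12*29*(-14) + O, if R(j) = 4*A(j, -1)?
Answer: 13785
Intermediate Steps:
A(g, N) = -3*N - 3*g
R(j) = 12 - 12*j (R(j) = 4*(-3*(-1) - 3*j) = 4*(3 - 3*j) = 12 - 12*j)
O = 8913 (O = 68*(12 - 12*(-10)) - 63 = 68*(12 + 120) - 63 = 68*132 - 63 = 8976 - 63 = 8913)
-12*29*(-14) + O = -12*29*(-14) + 8913 = -348*(-14) + 8913 = 4872 + 8913 = 13785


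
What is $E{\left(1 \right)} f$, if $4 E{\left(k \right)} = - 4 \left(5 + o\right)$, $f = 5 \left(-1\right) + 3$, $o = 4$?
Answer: $18$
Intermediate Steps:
$f = -2$ ($f = -5 + 3 = -2$)
$E{\left(k \right)} = -9$ ($E{\left(k \right)} = \frac{\left(-4\right) \left(5 + 4\right)}{4} = \frac{\left(-4\right) 9}{4} = \frac{1}{4} \left(-36\right) = -9$)
$E{\left(1 \right)} f = \left(-9\right) \left(-2\right) = 18$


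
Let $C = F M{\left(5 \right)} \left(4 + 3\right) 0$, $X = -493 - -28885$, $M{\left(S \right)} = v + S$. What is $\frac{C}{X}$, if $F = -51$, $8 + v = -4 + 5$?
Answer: $0$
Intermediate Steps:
$v = -7$ ($v = -8 + \left(-4 + 5\right) = -8 + 1 = -7$)
$M{\left(S \right)} = -7 + S$
$X = 28392$ ($X = -493 + 28885 = 28392$)
$C = 0$ ($C = - 51 \left(-7 + 5\right) \left(4 + 3\right) 0 = \left(-51\right) \left(-2\right) 7 \cdot 0 = 102 \cdot 0 = 0$)
$\frac{C}{X} = \frac{0}{28392} = 0 \cdot \frac{1}{28392} = 0$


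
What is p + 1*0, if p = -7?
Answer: -7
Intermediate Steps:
p + 1*0 = -7 + 1*0 = -7 + 0 = -7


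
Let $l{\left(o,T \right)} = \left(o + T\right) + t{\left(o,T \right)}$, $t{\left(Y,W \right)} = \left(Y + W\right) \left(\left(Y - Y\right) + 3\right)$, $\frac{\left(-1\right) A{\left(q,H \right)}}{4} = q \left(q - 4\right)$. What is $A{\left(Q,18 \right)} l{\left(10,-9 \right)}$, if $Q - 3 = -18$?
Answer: $-4560$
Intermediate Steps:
$Q = -15$ ($Q = 3 - 18 = -15$)
$A{\left(q,H \right)} = - 4 q \left(-4 + q\right)$ ($A{\left(q,H \right)} = - 4 q \left(q - 4\right) = - 4 q \left(-4 + q\right)$)
$t{\left(Y,W \right)} = 3 W + 3 Y$ ($t{\left(Y,W \right)} = \left(W + Y\right) \left(0 + 3\right) = \left(W + Y\right) 3 = 3 W + 3 Y$)
$l{\left(o,T \right)} = 4 T + 4 o$ ($l{\left(o,T \right)} = \left(o + T\right) + \left(3 T + 3 o\right) = \left(T + o\right) + \left(3 T + 3 o\right) = 4 T + 4 o$)
$A{\left(Q,18 \right)} l{\left(10,-9 \right)} = 4 \left(-15\right) \left(4 - -15\right) \left(4 \left(-9\right) + 4 \cdot 10\right) = 4 \left(-15\right) \left(4 + 15\right) \left(-36 + 40\right) = 4 \left(-15\right) 19 \cdot 4 = \left(-1140\right) 4 = -4560$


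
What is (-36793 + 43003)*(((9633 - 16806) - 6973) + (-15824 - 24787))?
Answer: -340040970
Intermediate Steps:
(-36793 + 43003)*(((9633 - 16806) - 6973) + (-15824 - 24787)) = 6210*((-7173 - 6973) - 40611) = 6210*(-14146 - 40611) = 6210*(-54757) = -340040970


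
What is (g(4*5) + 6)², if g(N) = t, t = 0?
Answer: 36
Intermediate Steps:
g(N) = 0
(g(4*5) + 6)² = (0 + 6)² = 6² = 36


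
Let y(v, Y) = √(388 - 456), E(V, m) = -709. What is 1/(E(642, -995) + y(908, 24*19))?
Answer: -709/502749 - 2*I*√17/502749 ≈ -0.0014102 - 1.6402e-5*I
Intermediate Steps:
y(v, Y) = 2*I*√17 (y(v, Y) = √(-68) = 2*I*√17)
1/(E(642, -995) + y(908, 24*19)) = 1/(-709 + 2*I*√17)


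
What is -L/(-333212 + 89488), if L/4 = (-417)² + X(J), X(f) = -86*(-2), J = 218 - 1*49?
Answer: 174061/60931 ≈ 2.8567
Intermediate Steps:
J = 169 (J = 218 - 49 = 169)
X(f) = 172
L = 696244 (L = 4*((-417)² + 172) = 4*(173889 + 172) = 4*174061 = 696244)
-L/(-333212 + 89488) = -696244/(-333212 + 89488) = -696244/(-243724) = -696244*(-1)/243724 = -1*(-174061/60931) = 174061/60931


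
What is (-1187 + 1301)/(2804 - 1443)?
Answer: 114/1361 ≈ 0.083762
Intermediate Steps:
(-1187 + 1301)/(2804 - 1443) = 114/1361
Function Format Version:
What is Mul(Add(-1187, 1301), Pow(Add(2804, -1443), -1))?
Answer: Rational(114, 1361) ≈ 0.083762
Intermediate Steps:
Mul(Add(-1187, 1301), Pow(Add(2804, -1443), -1)) = Mul(114, Pow(1361, -1)) = Mul(114, Rational(1, 1361)) = Rational(114, 1361)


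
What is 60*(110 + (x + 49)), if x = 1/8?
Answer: 19095/2 ≈ 9547.5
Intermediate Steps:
x = 1/8 ≈ 0.12500
60*(110 + (x + 49)) = 60*(110 + (1/8 + 49)) = 60*(110 + 393/8) = 60*(1273/8) = 19095/2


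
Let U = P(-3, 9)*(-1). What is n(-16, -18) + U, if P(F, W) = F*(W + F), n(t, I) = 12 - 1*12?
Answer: 18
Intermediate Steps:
n(t, I) = 0 (n(t, I) = 12 - 12 = 0)
P(F, W) = F*(F + W)
U = 18 (U = -3*(-3 + 9)*(-1) = -3*6*(-1) = -18*(-1) = 18)
n(-16, -18) + U = 0 + 18 = 18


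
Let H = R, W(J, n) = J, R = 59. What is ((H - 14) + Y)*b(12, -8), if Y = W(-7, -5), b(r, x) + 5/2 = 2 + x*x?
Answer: 2413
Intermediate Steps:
b(r, x) = -½ + x² (b(r, x) = -5/2 + (2 + x*x) = -5/2 + (2 + x²) = -½ + x²)
H = 59
Y = -7
((H - 14) + Y)*b(12, -8) = ((59 - 14) - 7)*(-½ + (-8)²) = (45 - 7)*(-½ + 64) = 38*(127/2) = 2413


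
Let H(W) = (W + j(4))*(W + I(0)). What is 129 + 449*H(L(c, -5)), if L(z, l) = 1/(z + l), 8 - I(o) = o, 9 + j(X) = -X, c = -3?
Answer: -2961879/64 ≈ -46279.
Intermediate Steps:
j(X) = -9 - X
I(o) = 8 - o
L(z, l) = 1/(l + z)
H(W) = (-13 + W)*(8 + W) (H(W) = (W + (-9 - 1*4))*(W + (8 - 1*0)) = (W + (-9 - 4))*(W + (8 + 0)) = (W - 13)*(W + 8) = (-13 + W)*(8 + W))
129 + 449*H(L(c, -5)) = 129 + 449*(-104 + (1/(-5 - 3))² - 5/(-5 - 3)) = 129 + 449*(-104 + (1/(-8))² - 5/(-8)) = 129 + 449*(-104 + (-⅛)² - 5*(-⅛)) = 129 + 449*(-104 + 1/64 + 5/8) = 129 + 449*(-6615/64) = 129 - 2970135/64 = -2961879/64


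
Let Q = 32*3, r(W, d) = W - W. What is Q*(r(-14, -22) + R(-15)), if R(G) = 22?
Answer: 2112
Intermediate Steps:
r(W, d) = 0
Q = 96
Q*(r(-14, -22) + R(-15)) = 96*(0 + 22) = 96*22 = 2112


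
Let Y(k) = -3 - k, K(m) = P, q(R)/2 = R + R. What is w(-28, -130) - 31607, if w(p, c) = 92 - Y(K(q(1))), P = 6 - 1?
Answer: -31507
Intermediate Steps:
q(R) = 4*R (q(R) = 2*(R + R) = 2*(2*R) = 4*R)
P = 5
K(m) = 5
w(p, c) = 100 (w(p, c) = 92 - (-3 - 1*5) = 92 - (-3 - 5) = 92 - 1*(-8) = 92 + 8 = 100)
w(-28, -130) - 31607 = 100 - 31607 = -31507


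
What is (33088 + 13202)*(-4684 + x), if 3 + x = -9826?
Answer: -671806770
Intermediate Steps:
x = -9829 (x = -3 - 9826 = -9829)
(33088 + 13202)*(-4684 + x) = (33088 + 13202)*(-4684 - 9829) = 46290*(-14513) = -671806770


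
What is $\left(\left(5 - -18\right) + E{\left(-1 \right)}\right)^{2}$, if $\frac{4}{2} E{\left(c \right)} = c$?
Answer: $\frac{2025}{4} \approx 506.25$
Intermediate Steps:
$E{\left(c \right)} = \frac{c}{2}$
$\left(\left(5 - -18\right) + E{\left(-1 \right)}\right)^{2} = \left(\left(5 - -18\right) + \frac{1}{2} \left(-1\right)\right)^{2} = \left(\left(5 + 18\right) - \frac{1}{2}\right)^{2} = \left(23 - \frac{1}{2}\right)^{2} = \left(\frac{45}{2}\right)^{2} = \frac{2025}{4}$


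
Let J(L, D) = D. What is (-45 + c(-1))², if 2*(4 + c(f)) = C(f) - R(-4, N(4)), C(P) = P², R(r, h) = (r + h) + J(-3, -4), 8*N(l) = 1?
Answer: 508369/256 ≈ 1985.8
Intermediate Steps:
N(l) = ⅛ (N(l) = (⅛)*1 = ⅛)
R(r, h) = -4 + h + r (R(r, h) = (r + h) - 4 = (h + r) - 4 = -4 + h + r)
c(f) = -1/16 + f²/2 (c(f) = -4 + (f² - (-4 + ⅛ - 4))/2 = -4 + (f² - 1*(-63/8))/2 = -4 + (f² + 63/8)/2 = -4 + (63/8 + f²)/2 = -4 + (63/16 + f²/2) = -1/16 + f²/2)
(-45 + c(-1))² = (-45 + (-1/16 + (½)*(-1)²))² = (-45 + (-1/16 + (½)*1))² = (-45 + (-1/16 + ½))² = (-45 + 7/16)² = (-713/16)² = 508369/256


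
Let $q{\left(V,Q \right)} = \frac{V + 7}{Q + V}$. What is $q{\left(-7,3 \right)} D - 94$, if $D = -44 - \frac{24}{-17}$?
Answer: $-94$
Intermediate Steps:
$D = - \frac{724}{17}$ ($D = -44 - 24 \left(- \frac{1}{17}\right) = -44 - - \frac{24}{17} = -44 + \frac{24}{17} = - \frac{724}{17} \approx -42.588$)
$q{\left(V,Q \right)} = \frac{7 + V}{Q + V}$
$q{\left(-7,3 \right)} D - 94 = \frac{7 - 7}{3 - 7} \left(- \frac{724}{17}\right) - 94 = \frac{1}{-4} \cdot 0 \left(- \frac{724}{17}\right) - 94 = \left(- \frac{1}{4}\right) 0 \left(- \frac{724}{17}\right) - 94 = 0 \left(- \frac{724}{17}\right) - 94 = 0 - 94 = -94$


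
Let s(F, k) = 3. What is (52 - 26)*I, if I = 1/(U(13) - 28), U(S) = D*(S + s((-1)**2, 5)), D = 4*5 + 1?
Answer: 13/154 ≈ 0.084416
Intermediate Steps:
D = 21 (D = 20 + 1 = 21)
U(S) = 63 + 21*S (U(S) = 21*(S + 3) = 21*(3 + S) = 63 + 21*S)
I = 1/308 (I = 1/((63 + 21*13) - 28) = 1/((63 + 273) - 28) = 1/(336 - 28) = 1/308 ≈ 0.0032468)
(52 - 26)*I = (52 - 26)*(1/308) = 26*(1/308) = 13/154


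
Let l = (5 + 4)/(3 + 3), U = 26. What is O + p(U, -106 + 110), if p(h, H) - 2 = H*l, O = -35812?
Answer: -35804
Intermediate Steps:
l = 3/2 (l = 9/6 = 9*(⅙) = 3/2 ≈ 1.5000)
p(h, H) = 2 + 3*H/2 (p(h, H) = 2 + H*(3/2) = 2 + 3*H/2)
O + p(U, -106 + 110) = -35812 + (2 + 3*(-106 + 110)/2) = -35812 + (2 + (3/2)*4) = -35812 + (2 + 6) = -35812 + 8 = -35804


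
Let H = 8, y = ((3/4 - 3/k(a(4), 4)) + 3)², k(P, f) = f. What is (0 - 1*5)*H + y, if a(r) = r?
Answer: -31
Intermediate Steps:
y = 9 (y = ((3/4 - 3/4) + 3)² = ((3*(¼) - 3*¼) + 3)² = ((¾ - ¾) + 3)² = (0 + 3)² = 3² = 9)
(0 - 1*5)*H + y = (0 - 1*5)*8 + 9 = (0 - 5)*8 + 9 = -5*8 + 9 = -40 + 9 = -31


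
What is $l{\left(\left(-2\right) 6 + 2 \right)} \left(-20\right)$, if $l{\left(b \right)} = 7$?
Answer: $-140$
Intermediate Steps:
$l{\left(\left(-2\right) 6 + 2 \right)} \left(-20\right) = 7 \left(-20\right) = -140$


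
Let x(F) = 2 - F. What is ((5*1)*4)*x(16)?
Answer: -280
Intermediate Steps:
((5*1)*4)*x(16) = ((5*1)*4)*(2 - 1*16) = (5*4)*(2 - 16) = 20*(-14) = -280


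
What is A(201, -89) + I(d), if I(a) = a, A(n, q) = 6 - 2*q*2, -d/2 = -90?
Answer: 542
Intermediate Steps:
d = 180 (d = -2*(-90) = 180)
A(n, q) = 6 - 4*q
A(201, -89) + I(d) = (6 - 4*(-89)) + 180 = (6 + 356) + 180 = 362 + 180 = 542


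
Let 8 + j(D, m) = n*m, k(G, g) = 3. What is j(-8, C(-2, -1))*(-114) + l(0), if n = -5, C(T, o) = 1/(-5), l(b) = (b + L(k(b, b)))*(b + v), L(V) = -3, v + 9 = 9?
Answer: 798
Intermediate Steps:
v = 0 (v = -9 + 9 = 0)
l(b) = b*(-3 + b) (l(b) = (b - 3)*(b + 0) = (-3 + b)*b = b*(-3 + b))
C(T, o) = -⅕
j(D, m) = -8 - 5*m
j(-8, C(-2, -1))*(-114) + l(0) = (-8 - 5*(-⅕))*(-114) + 0*(-3 + 0) = (-8 + 1)*(-114) + 0*(-3) = -7*(-114) + 0 = 798 + 0 = 798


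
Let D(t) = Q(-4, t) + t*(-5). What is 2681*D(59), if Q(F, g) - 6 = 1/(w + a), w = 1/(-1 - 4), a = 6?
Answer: -22456056/29 ≈ -7.7435e+5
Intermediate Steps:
w = -⅕ (w = 1/(-5) = -⅕ ≈ -0.20000)
Q(F, g) = 179/29 (Q(F, g) = 6 + 1/(-⅕ + 6) = 6 + 1/(29/5) = 6 + 5/29 = 179/29)
D(t) = 179/29 - 5*t (D(t) = 179/29 + t*(-5) = 179/29 - 5*t)
2681*D(59) = 2681*(179/29 - 5*59) = 2681*(179/29 - 295) = 2681*(-8376/29) = -22456056/29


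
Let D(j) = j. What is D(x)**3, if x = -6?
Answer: -216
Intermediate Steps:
D(x)**3 = (-6)**3 = -216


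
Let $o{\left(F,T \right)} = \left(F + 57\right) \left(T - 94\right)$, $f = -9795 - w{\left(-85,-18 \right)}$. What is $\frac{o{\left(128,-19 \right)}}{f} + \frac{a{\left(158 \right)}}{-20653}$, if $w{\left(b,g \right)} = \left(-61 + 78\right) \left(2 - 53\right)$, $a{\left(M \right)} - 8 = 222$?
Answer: $\frac{429697525}{184389984} \approx 2.3304$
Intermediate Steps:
$a{\left(M \right)} = 230$ ($a{\left(M \right)} = 8 + 222 = 230$)
$w{\left(b,g \right)} = -867$ ($w{\left(b,g \right)} = 17 \left(-51\right) = -867$)
$f = -8928$ ($f = -9795 - -867 = -9795 + 867 = -8928$)
$o{\left(F,T \right)} = \left(-94 + T\right) \left(57 + F\right)$ ($o{\left(F,T \right)} = \left(57 + F\right) \left(-94 + T\right) = \left(-94 + T\right) \left(57 + F\right)$)
$\frac{o{\left(128,-19 \right)}}{f} + \frac{a{\left(158 \right)}}{-20653} = \frac{-5358 - 12032 + 57 \left(-19\right) + 128 \left(-19\right)}{-8928} + \frac{230}{-20653} = \left(-5358 - 12032 - 1083 - 2432\right) \left(- \frac{1}{8928}\right) + 230 \left(- \frac{1}{20653}\right) = \left(-20905\right) \left(- \frac{1}{8928}\right) - \frac{230}{20653} = \frac{20905}{8928} - \frac{230}{20653} = \frac{429697525}{184389984}$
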